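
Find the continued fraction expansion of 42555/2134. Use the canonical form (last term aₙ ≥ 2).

[19; 1, 16, 13, 1, 8]

42555 = 19×2134 + 2009
2134 = 1×2009 + 125
2009 = 16×125 + 9
125 = 13×9 + 8
9 = 1×8 + 1
8 = 8×1 + 0  (stop)
So 42555/2134 = [19; 1, 16, 13, 1, 8].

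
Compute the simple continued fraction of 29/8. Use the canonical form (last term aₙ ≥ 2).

[3; 1, 1, 1, 2]

29 = 3×8 + 5
8 = 1×5 + 3
5 = 1×3 + 2
3 = 1×2 + 1
2 = 2×1 + 0  (stop)
So 29/8 = [3; 1, 1, 1, 2].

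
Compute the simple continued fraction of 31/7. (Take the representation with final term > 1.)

[4; 2, 3]

31 = 4×7 + 3
7 = 2×3 + 1
3 = 3×1 + 0  (stop)
So 31/7 = [4; 2, 3].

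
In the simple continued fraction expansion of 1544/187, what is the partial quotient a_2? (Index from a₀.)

1544 = 8·187 + 48   →  a_0 = 8
187 = 3·48 + 43   →  a_1 = 3
48 = 1·43 + 5   →  a_2 = 1

1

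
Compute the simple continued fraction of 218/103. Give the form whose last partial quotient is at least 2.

218 = 2*103 + 12
103 = 8*12 + 7
12 = 1*7 + 5
7 = 1*5 + 2
5 = 2*2 + 1
2 = 2*1 + 0  (stop)
So 218/103 = [2; 8, 1, 1, 2, 2].

[2; 8, 1, 1, 2, 2]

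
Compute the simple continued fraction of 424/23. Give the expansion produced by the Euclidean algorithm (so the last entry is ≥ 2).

424 = 18×23 + 10
23 = 2×10 + 3
10 = 3×3 + 1
3 = 3×1 + 0  (stop)
So 424/23 = [18; 2, 3, 3].

[18; 2, 3, 3]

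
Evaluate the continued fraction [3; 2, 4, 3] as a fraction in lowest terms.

Fold from the inside: start with 3/1.
  4 + 1/3 = 13/3
  2 + 3/13 = 29/13
  3 + 13/29 = 100/29

100/29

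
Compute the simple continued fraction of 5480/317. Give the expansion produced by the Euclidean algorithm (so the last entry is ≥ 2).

[17; 3, 2, 14, 1, 2]

5480 = 17*317 + 91
317 = 3*91 + 44
91 = 2*44 + 3
44 = 14*3 + 2
3 = 1*2 + 1
2 = 2*1 + 0  (stop)
So 5480/317 = [17; 3, 2, 14, 1, 2].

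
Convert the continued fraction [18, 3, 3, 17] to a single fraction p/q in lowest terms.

3166/173

Fold from the inside: start with 17/1.
  3 + 1/17 = 52/17
  3 + 17/52 = 173/52
  18 + 52/173 = 3166/173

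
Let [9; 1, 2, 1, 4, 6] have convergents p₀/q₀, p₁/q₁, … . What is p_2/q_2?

Using pₖ = aₖpₖ₋₁ + pₖ₋₂, qₖ = aₖqₖ₋₁ + qₖ₋₂ (with p₋₁=1, p₋₂=0, q₋₁=0, q₋₂=1):
  k=0: a=9, p=9, q=1
  k=1: a=1, p=10, q=1
  k=2: a=2, p=29, q=3

29/3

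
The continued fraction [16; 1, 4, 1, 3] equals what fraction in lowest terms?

387/23

Using pₖ = aₖpₖ₋₁ + pₖ₋₂ and qₖ = aₖqₖ₋₁ + qₖ₋₂:
  k=0: a=16, p=16, q=1
  k=1: a=1, p=17, q=1
  k=2: a=4, p=84, q=5
  k=3: a=1, p=101, q=6
  k=4: a=3, p=387, q=23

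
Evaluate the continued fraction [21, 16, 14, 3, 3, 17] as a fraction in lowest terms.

837371/39757

Using pₖ = aₖpₖ₋₁ + pₖ₋₂ and qₖ = aₖqₖ₋₁ + qₖ₋₂:
  k=0: a=21, p=21, q=1
  k=1: a=16, p=337, q=16
  k=2: a=14, p=4739, q=225
  k=3: a=3, p=14554, q=691
  k=4: a=3, p=48401, q=2298
  k=5: a=17, p=837371, q=39757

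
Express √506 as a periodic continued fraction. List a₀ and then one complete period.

a₀ = ⌊√506⌋ = 22.
With m₀=0, d₀=1 and mₖ₊₁ = dₖaₖ − mₖ, dₖ₊₁ = (n − mₖ₊₁²)/dₖ, aₖ₊₁ = ⌊(a₀+mₖ₊₁)/dₖ₊₁⌋:
  k=1: m=22, d=22, a=2
  k=2: m=22, d=1, a=44
d=1 and a=2a₀=44 at k=2, so the next step gives (m, d) = (22, 22) again — its k=1 value — and the period has length 2.

[22; 2, 44]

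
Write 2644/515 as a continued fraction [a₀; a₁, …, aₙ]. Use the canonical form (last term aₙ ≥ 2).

[5; 7, 2, 6, 2, 2]

2644 = 5×515 + 69
515 = 7×69 + 32
69 = 2×32 + 5
32 = 6×5 + 2
5 = 2×2 + 1
2 = 2×1 + 0  (stop)
So 2644/515 = [5; 7, 2, 6, 2, 2].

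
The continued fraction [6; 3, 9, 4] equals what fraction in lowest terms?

Fold from the inside: start with 4/1.
  9 + 1/4 = 37/4
  3 + 4/37 = 115/37
  6 + 37/115 = 727/115

727/115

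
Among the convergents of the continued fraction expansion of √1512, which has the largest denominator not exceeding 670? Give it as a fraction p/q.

√1512 = [38; 1, 7, 1, 1, 1, 7, 1, 76, …] (period length 8).
Convergents:
  p_0/q_0 = 38/1
  p_1/q_1 = 39/1
  p_2/q_2 = 311/8
  p_3/q_3 = 350/9
  p_4/q_4 = 661/17
  p_5/q_5 = 1011/26
  p_6/q_6 = 7738/199
  p_7/q_7 = 8749/225
  p_8/q_8 = 672662/17299
q_7 = 225 ≤ 670 < 17299 = q_8, so the answer is 8749/225.

8749/225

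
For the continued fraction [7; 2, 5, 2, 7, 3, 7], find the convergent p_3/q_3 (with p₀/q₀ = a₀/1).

179/24

Using pₖ = aₖpₖ₋₁ + pₖ₋₂, qₖ = aₖqₖ₋₁ + qₖ₋₂ (with p₋₁=1, p₋₂=0, q₋₁=0, q₋₂=1):
  k=0: a=7, p=7, q=1
  k=1: a=2, p=15, q=2
  k=2: a=5, p=82, q=11
  k=3: a=2, p=179, q=24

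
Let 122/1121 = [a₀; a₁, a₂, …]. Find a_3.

3

122 = 0·1121 + 122   →  a_0 = 0
1121 = 9·122 + 23   →  a_1 = 9
122 = 5·23 + 7   →  a_2 = 5
23 = 3·7 + 2   →  a_3 = 3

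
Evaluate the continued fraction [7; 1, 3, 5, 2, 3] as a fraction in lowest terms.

Fold from the inside: start with 3/1.
  2 + 1/3 = 7/3
  5 + 3/7 = 38/7
  3 + 7/38 = 121/38
  1 + 38/121 = 159/121
  7 + 121/159 = 1234/159

1234/159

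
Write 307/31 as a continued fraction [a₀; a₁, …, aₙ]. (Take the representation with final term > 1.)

307 = 9·31 + 28
31 = 1·28 + 3
28 = 9·3 + 1
3 = 3·1 + 0  (stop)
So 307/31 = [9; 1, 9, 3].

[9; 1, 9, 3]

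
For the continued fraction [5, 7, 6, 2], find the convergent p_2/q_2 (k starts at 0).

Using pₖ = aₖpₖ₋₁ + pₖ₋₂, qₖ = aₖqₖ₋₁ + qₖ₋₂ (with p₋₁=1, p₋₂=0, q₋₁=0, q₋₂=1):
  k=0: a=5, p=5, q=1
  k=1: a=7, p=36, q=7
  k=2: a=6, p=221, q=43

221/43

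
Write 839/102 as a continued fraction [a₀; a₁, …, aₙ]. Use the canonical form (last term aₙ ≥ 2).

[8; 4, 2, 3, 3]

839 = 8×102 + 23
102 = 4×23 + 10
23 = 2×10 + 3
10 = 3×3 + 1
3 = 3×1 + 0  (stop)
So 839/102 = [8; 4, 2, 3, 3].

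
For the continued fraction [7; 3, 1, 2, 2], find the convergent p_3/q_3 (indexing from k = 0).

80/11

Using pₖ = aₖpₖ₋₁ + pₖ₋₂, qₖ = aₖqₖ₋₁ + qₖ₋₂ (with p₋₁=1, p₋₂=0, q₋₁=0, q₋₂=1):
  k=0: a=7, p=7, q=1
  k=1: a=3, p=22, q=3
  k=2: a=1, p=29, q=4
  k=3: a=2, p=80, q=11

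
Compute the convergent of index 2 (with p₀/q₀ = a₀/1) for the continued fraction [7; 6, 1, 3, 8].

50/7

Using pₖ = aₖpₖ₋₁ + pₖ₋₂, qₖ = aₖqₖ₋₁ + qₖ₋₂ (with p₋₁=1, p₋₂=0, q₋₁=0, q₋₂=1):
  k=0: a=7, p=7, q=1
  k=1: a=6, p=43, q=6
  k=2: a=1, p=50, q=7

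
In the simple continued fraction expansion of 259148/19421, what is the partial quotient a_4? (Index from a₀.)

19

259148 = 13·19421 + 6675   →  a_0 = 13
19421 = 2·6675 + 6071   →  a_1 = 2
6675 = 1·6071 + 604   →  a_2 = 1
6071 = 10·604 + 31   →  a_3 = 10
604 = 19·31 + 15   →  a_4 = 19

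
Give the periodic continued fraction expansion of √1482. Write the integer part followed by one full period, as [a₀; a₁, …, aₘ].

a₀ = ⌊√1482⌋ = 38.
With m₀=0, d₀=1 and mₖ₊₁ = dₖaₖ − mₖ, dₖ₊₁ = (n − mₖ₊₁²)/dₖ, aₖ₊₁ = ⌊(a₀+mₖ₊₁)/dₖ₊₁⌋:
  k=1: m=38, d=38, a=2
  k=2: m=38, d=1, a=76
d=1 and a=2a₀=76 at k=2, so the next step gives (m, d) = (38, 38) again — its k=1 value — and the period has length 2.

[38; 2, 76]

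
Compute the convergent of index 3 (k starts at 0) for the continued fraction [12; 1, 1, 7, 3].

Using pₖ = aₖpₖ₋₁ + pₖ₋₂, qₖ = aₖqₖ₋₁ + qₖ₋₂ (with p₋₁=1, p₋₂=0, q₋₁=0, q₋₂=1):
  k=0: a=12, p=12, q=1
  k=1: a=1, p=13, q=1
  k=2: a=1, p=25, q=2
  k=3: a=7, p=188, q=15

188/15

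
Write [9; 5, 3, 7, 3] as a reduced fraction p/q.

3372/367

Using pₖ = aₖpₖ₋₁ + pₖ₋₂ and qₖ = aₖqₖ₋₁ + qₖ₋₂:
  k=0: a=9, p=9, q=1
  k=1: a=5, p=46, q=5
  k=2: a=3, p=147, q=16
  k=3: a=7, p=1075, q=117
  k=4: a=3, p=3372, q=367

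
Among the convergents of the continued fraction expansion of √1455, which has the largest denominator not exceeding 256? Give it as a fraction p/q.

3433/90

√1455 = [38; 6, 1, 11, 1, 6, 76, …] (period length 6).
Convergents:
  p_0/q_0 = 38/1
  p_1/q_1 = 229/6
  p_2/q_2 = 267/7
  p_3/q_3 = 3166/83
  p_4/q_4 = 3433/90
  p_5/q_5 = 23764/623
q_4 = 90 ≤ 256 < 623 = q_5, so the answer is 3433/90.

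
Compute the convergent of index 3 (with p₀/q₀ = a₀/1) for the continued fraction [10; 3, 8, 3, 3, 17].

805/78

Using pₖ = aₖpₖ₋₁ + pₖ₋₂, qₖ = aₖqₖ₋₁ + qₖ₋₂ (with p₋₁=1, p₋₂=0, q₋₁=0, q₋₂=1):
  k=0: a=10, p=10, q=1
  k=1: a=3, p=31, q=3
  k=2: a=8, p=258, q=25
  k=3: a=3, p=805, q=78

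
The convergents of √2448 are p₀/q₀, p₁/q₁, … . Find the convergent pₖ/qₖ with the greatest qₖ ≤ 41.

√2448 = [49; 2, 10, 2, 98, …] (period length 4).
Convergents:
  p_0/q_0 = 49/1
  p_1/q_1 = 99/2
  p_2/q_2 = 1039/21
  p_3/q_3 = 2177/44
q_2 = 21 ≤ 41 < 44 = q_3, so the answer is 1039/21.

1039/21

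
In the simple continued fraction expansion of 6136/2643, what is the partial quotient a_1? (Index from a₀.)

6136 = 2·2643 + 850   →  a_0 = 2
2643 = 3·850 + 93   →  a_1 = 3

3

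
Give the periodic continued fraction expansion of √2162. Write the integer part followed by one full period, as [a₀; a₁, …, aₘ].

[46; 2, 92]

a₀ = ⌊√2162⌋ = 46.
With m₀=0, d₀=1 and mₖ₊₁ = dₖaₖ − mₖ, dₖ₊₁ = (n − mₖ₊₁²)/dₖ, aₖ₊₁ = ⌊(a₀+mₖ₊₁)/dₖ₊₁⌋:
  k=1: m=46, d=46, a=2
  k=2: m=46, d=1, a=92
d=1 and a=2a₀=92 at k=2, so the next step gives (m, d) = (46, 46) again — its k=1 value — and the period has length 2.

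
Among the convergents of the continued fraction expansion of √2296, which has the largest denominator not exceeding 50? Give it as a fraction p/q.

√2296 = [47; 1, 10, 1, 94, …] (period length 4).
Convergents:
  p_0/q_0 = 47/1
  p_1/q_1 = 48/1
  p_2/q_2 = 527/11
  p_3/q_3 = 575/12
  p_4/q_4 = 54577/1139
q_3 = 12 ≤ 50 < 1139 = q_4, so the answer is 575/12.

575/12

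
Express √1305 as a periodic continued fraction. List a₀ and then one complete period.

[36; 8, 72]

a₀ = ⌊√1305⌋ = 36.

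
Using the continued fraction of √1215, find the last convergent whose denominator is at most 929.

17045/489

√1215 = [34; 1, 5, 1, 68, …] (period length 4).
Convergents:
  p_0/q_0 = 34/1
  p_1/q_1 = 35/1
  p_2/q_2 = 209/6
  p_3/q_3 = 244/7
  p_4/q_4 = 16801/482
  p_5/q_5 = 17045/489
  p_6/q_6 = 102026/2927
q_5 = 489 ≤ 929 < 2927 = q_6, so the answer is 17045/489.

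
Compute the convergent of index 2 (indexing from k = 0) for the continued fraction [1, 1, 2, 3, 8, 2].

5/3

Using pₖ = aₖpₖ₋₁ + pₖ₋₂, qₖ = aₖqₖ₋₁ + qₖ₋₂ (with p₋₁=1, p₋₂=0, q₋₁=0, q₋₂=1):
  k=0: a=1, p=1, q=1
  k=1: a=1, p=2, q=1
  k=2: a=2, p=5, q=3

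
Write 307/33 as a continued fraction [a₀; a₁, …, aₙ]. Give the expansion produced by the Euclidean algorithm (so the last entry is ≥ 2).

307 = 9·33 + 10
33 = 3·10 + 3
10 = 3·3 + 1
3 = 3·1 + 0  (stop)
So 307/33 = [9; 3, 3, 3].

[9; 3, 3, 3]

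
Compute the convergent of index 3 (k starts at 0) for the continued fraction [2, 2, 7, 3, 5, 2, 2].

116/47

Using pₖ = aₖpₖ₋₁ + pₖ₋₂, qₖ = aₖqₖ₋₁ + qₖ₋₂ (with p₋₁=1, p₋₂=0, q₋₁=0, q₋₂=1):
  k=0: a=2, p=2, q=1
  k=1: a=2, p=5, q=2
  k=2: a=7, p=37, q=15
  k=3: a=3, p=116, q=47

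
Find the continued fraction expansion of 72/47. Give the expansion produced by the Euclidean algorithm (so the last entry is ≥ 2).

[1; 1, 1, 7, 3]

72 = 1*47 + 25
47 = 1*25 + 22
25 = 1*22 + 3
22 = 7*3 + 1
3 = 3*1 + 0  (stop)
So 72/47 = [1; 1, 1, 7, 3].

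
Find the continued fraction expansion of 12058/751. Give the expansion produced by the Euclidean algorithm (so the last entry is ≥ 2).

12058 = 16*751 + 42
751 = 17*42 + 37
42 = 1*37 + 5
37 = 7*5 + 2
5 = 2*2 + 1
2 = 2*1 + 0  (stop)
So 12058/751 = [16; 17, 1, 7, 2, 2].

[16; 17, 1, 7, 2, 2]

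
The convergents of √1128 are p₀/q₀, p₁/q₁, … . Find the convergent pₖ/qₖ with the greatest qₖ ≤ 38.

974/29

√1128 = [33; 1, 1, 2, 2, 2, 1, 1, 66, …] (period length 8).
Convergents:
  p_0/q_0 = 33/1
  p_1/q_1 = 34/1
  p_2/q_2 = 67/2
  p_3/q_3 = 168/5
  p_4/q_4 = 403/12
  p_5/q_5 = 974/29
  p_6/q_6 = 1377/41
q_5 = 29 ≤ 38 < 41 = q_6, so the answer is 974/29.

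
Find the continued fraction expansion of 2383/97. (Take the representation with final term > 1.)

[24; 1, 1, 3, 4, 3]

2383 = 24×97 + 55
97 = 1×55 + 42
55 = 1×42 + 13
42 = 3×13 + 3
13 = 4×3 + 1
3 = 3×1 + 0  (stop)
So 2383/97 = [24; 1, 1, 3, 4, 3].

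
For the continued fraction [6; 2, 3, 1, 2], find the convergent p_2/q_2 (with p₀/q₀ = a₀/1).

Using pₖ = aₖpₖ₋₁ + pₖ₋₂, qₖ = aₖqₖ₋₁ + qₖ₋₂ (with p₋₁=1, p₋₂=0, q₋₁=0, q₋₂=1):
  k=0: a=6, p=6, q=1
  k=1: a=2, p=13, q=2
  k=2: a=3, p=45, q=7

45/7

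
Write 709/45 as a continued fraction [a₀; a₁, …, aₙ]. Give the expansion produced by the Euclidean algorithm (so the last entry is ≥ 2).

[15; 1, 3, 11]

709 = 15·45 + 34
45 = 1·34 + 11
34 = 3·11 + 1
11 = 11·1 + 0  (stop)
So 709/45 = [15; 1, 3, 11].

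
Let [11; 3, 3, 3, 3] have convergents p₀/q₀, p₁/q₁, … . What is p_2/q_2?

Using pₖ = aₖpₖ₋₁ + pₖ₋₂, qₖ = aₖqₖ₋₁ + qₖ₋₂ (with p₋₁=1, p₋₂=0, q₋₁=0, q₋₂=1):
  k=0: a=11, p=11, q=1
  k=1: a=3, p=34, q=3
  k=2: a=3, p=113, q=10

113/10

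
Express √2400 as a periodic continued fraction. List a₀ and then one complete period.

a₀ = ⌊√2400⌋ = 48.
With m₀=0, d₀=1 and mₖ₊₁ = dₖaₖ − mₖ, dₖ₊₁ = (n − mₖ₊₁²)/dₖ, aₖ₊₁ = ⌊(a₀+mₖ₊₁)/dₖ₊₁⌋:
  k=1: m=48, d=96, a=1
  k=2: m=48, d=1, a=96
d=1 and a=2a₀=96 at k=2, so the next step gives (m, d) = (48, 96) again — its k=1 value — and the period has length 2.

[48; 1, 96]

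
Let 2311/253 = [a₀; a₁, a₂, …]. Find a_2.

2311 = 9·253 + 34   →  a_0 = 9
253 = 7·34 + 15   →  a_1 = 7
34 = 2·15 + 4   →  a_2 = 2

2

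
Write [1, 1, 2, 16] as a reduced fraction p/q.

82/49

Using pₖ = aₖpₖ₋₁ + pₖ₋₂ and qₖ = aₖqₖ₋₁ + qₖ₋₂:
  k=0: a=1, p=1, q=1
  k=1: a=1, p=2, q=1
  k=2: a=2, p=5, q=3
  k=3: a=16, p=82, q=49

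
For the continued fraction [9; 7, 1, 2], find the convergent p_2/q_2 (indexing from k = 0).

73/8

Using pₖ = aₖpₖ₋₁ + pₖ₋₂, qₖ = aₖqₖ₋₁ + qₖ₋₂ (with p₋₁=1, p₋₂=0, q₋₁=0, q₋₂=1):
  k=0: a=9, p=9, q=1
  k=1: a=7, p=64, q=7
  k=2: a=1, p=73, q=8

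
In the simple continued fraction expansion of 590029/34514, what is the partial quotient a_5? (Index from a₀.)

13

590029 = 17·34514 + 3291   →  a_0 = 17
34514 = 10·3291 + 1604   →  a_1 = 10
3291 = 2·1604 + 83   →  a_2 = 2
1604 = 19·83 + 27   →  a_3 = 19
83 = 3·27 + 2   →  a_4 = 3
27 = 13·2 + 1   →  a_5 = 13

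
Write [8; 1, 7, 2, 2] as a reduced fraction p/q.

Fold from the inside: start with 2/1.
  2 + 1/2 = 5/2
  7 + 2/5 = 37/5
  1 + 5/37 = 42/37
  8 + 37/42 = 373/42

373/42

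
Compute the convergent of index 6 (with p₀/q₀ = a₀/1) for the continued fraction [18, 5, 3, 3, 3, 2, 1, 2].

Using pₖ = aₖpₖ₋₁ + pₖ₋₂, qₖ = aₖqₖ₋₁ + qₖ₋₂ (with p₋₁=1, p₋₂=0, q₋₁=0, q₋₂=1):
  k=0: a=18, p=18, q=1
  k=1: a=5, p=91, q=5
  k=2: a=3, p=291, q=16
  k=3: a=3, p=964, q=53
  k=4: a=3, p=3183, q=175
  k=5: a=2, p=7330, q=403
  k=6: a=1, p=10513, q=578

10513/578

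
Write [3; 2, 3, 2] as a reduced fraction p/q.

Fold from the inside: start with 2/1.
  3 + 1/2 = 7/2
  2 + 2/7 = 16/7
  3 + 7/16 = 55/16

55/16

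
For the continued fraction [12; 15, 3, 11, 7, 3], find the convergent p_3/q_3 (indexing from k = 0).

Using pₖ = aₖpₖ₋₁ + pₖ₋₂, qₖ = aₖqₖ₋₁ + qₖ₋₂ (with p₋₁=1, p₋₂=0, q₋₁=0, q₋₂=1):
  k=0: a=12, p=12, q=1
  k=1: a=15, p=181, q=15
  k=2: a=3, p=555, q=46
  k=3: a=11, p=6286, q=521

6286/521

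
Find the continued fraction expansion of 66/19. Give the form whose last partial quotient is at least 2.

66 = 3·19 + 9
19 = 2·9 + 1
9 = 9·1 + 0  (stop)
So 66/19 = [3; 2, 9].

[3; 2, 9]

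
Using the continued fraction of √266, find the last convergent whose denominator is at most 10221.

√266 = [16; 3, 4, 3, 32, …] (period length 4).
Convergents:
  p_0/q_0 = 16/1
  p_1/q_1 = 49/3
  p_2/q_2 = 212/13
  p_3/q_3 = 685/42
  p_4/q_4 = 22132/1357
  p_5/q_5 = 67081/4113
  p_6/q_6 = 290456/17809
q_5 = 4113 ≤ 10221 < 17809 = q_6, so the answer is 67081/4113.

67081/4113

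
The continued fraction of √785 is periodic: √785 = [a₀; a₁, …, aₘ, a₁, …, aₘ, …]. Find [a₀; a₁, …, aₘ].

a₀ = ⌊√785⌋ = 28.
With m₀=0, d₀=1 and mₖ₊₁ = dₖaₖ − mₖ, dₖ₊₁ = (n − mₖ₊₁²)/dₖ, aₖ₊₁ = ⌊(a₀+mₖ₊₁)/dₖ₊₁⌋:
  k=1: m=28, d=1, a=56
d=1 and a=2a₀=56 at k=1, so the next step gives (m, d) = (28, 1) again — its k=1 value — and the period has length 1.

[28; 56]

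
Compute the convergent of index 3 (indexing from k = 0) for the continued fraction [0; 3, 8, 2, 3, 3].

Using pₖ = aₖpₖ₋₁ + pₖ₋₂, qₖ = aₖqₖ₋₁ + qₖ₋₂ (with p₋₁=1, p₋₂=0, q₋₁=0, q₋₂=1):
  k=0: a=0, p=0, q=1
  k=1: a=3, p=1, q=3
  k=2: a=8, p=8, q=25
  k=3: a=2, p=17, q=53

17/53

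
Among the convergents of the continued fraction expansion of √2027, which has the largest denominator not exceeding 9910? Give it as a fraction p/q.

√2027 = [45; 45, 90, …] (period length 2).
Convergents:
  p_0/q_0 = 45/1
  p_1/q_1 = 2026/45
  p_2/q_2 = 182385/4051
  p_3/q_3 = 8209351/182340
q_2 = 4051 ≤ 9910 < 182340 = q_3, so the answer is 182385/4051.

182385/4051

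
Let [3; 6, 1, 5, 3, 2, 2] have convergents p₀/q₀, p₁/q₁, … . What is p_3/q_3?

129/41

Using pₖ = aₖpₖ₋₁ + pₖ₋₂, qₖ = aₖqₖ₋₁ + qₖ₋₂ (with p₋₁=1, p₋₂=0, q₋₁=0, q₋₂=1):
  k=0: a=3, p=3, q=1
  k=1: a=6, p=19, q=6
  k=2: a=1, p=22, q=7
  k=3: a=5, p=129, q=41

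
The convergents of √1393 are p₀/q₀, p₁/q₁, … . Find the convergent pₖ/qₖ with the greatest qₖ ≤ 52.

√1393 = [37; 3, 10, 3, 74, …] (period length 4).
Convergents:
  p_0/q_0 = 37/1
  p_1/q_1 = 112/3
  p_2/q_2 = 1157/31
  p_3/q_3 = 3583/96
q_2 = 31 ≤ 52 < 96 = q_3, so the answer is 1157/31.

1157/31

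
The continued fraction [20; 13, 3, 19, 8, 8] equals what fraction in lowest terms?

Fold from the inside: start with 8/1.
  8 + 1/8 = 65/8
  19 + 8/65 = 1243/65
  3 + 65/1243 = 3794/1243
  13 + 1243/3794 = 50565/3794
  20 + 3794/50565 = 1015094/50565

1015094/50565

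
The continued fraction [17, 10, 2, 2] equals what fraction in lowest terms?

889/52

Fold from the inside: start with 2/1.
  2 + 1/2 = 5/2
  10 + 2/5 = 52/5
  17 + 5/52 = 889/52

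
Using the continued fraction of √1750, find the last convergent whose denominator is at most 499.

√1750 = [41; 1, 4, 1, 82, …] (period length 4).
Convergents:
  p_0/q_0 = 41/1
  p_1/q_1 = 42/1
  p_2/q_2 = 209/5
  p_3/q_3 = 251/6
  p_4/q_4 = 20791/497
  p_5/q_5 = 21042/503
q_4 = 497 ≤ 499 < 503 = q_5, so the answer is 20791/497.

20791/497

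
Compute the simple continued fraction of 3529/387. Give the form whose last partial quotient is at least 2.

[9; 8, 2, 2, 2, 1, 2]

3529 = 9·387 + 46
387 = 8·46 + 19
46 = 2·19 + 8
19 = 2·8 + 3
8 = 2·3 + 2
3 = 1·2 + 1
2 = 2·1 + 0  (stop)
So 3529/387 = [9; 8, 2, 2, 2, 1, 2].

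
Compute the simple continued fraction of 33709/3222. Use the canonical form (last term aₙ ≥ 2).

[10; 2, 6, 9, 1, 3, 6]

33709 = 10*3222 + 1489
3222 = 2*1489 + 244
1489 = 6*244 + 25
244 = 9*25 + 19
25 = 1*19 + 6
19 = 3*6 + 1
6 = 6*1 + 0  (stop)
So 33709/3222 = [10; 2, 6, 9, 1, 3, 6].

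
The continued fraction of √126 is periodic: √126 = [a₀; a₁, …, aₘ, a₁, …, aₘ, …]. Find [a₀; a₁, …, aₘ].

a₀ = ⌊√126⌋ = 11.
With m₀=0, d₀=1 and mₖ₊₁ = dₖaₖ − mₖ, dₖ₊₁ = (n − mₖ₊₁²)/dₖ, aₖ₊₁ = ⌊(a₀+mₖ₊₁)/dₖ₊₁⌋:
  k=1: m=11, d=5, a=4
  k=2: m=9, d=9, a=2
  k=3: m=9, d=5, a=4
  k=4: m=11, d=1, a=22
d=1 and a=2a₀=22 at k=4, so the next step gives (m, d) = (11, 5) again — its k=1 value — and the period has length 4.

[11; 4, 2, 4, 22]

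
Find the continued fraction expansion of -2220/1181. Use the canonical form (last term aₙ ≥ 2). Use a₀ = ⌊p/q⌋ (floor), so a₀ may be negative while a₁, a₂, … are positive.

-2220 = -2×1181 + 142
1181 = 8×142 + 45
142 = 3×45 + 7
45 = 6×7 + 3
7 = 2×3 + 1
3 = 3×1 + 0  (stop)
So -2220/1181 = [-2; 8, 3, 6, 2, 3].

[-2; 8, 3, 6, 2, 3]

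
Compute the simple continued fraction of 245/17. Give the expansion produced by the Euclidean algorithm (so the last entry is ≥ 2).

[14; 2, 2, 3]

245 = 14·17 + 7
17 = 2·7 + 3
7 = 2·3 + 1
3 = 3·1 + 0  (stop)
So 245/17 = [14; 2, 2, 3].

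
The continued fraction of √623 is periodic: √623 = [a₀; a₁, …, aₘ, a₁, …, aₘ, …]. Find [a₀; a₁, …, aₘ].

a₀ = ⌊√623⌋ = 24.

[24; 1, 23, 1, 48]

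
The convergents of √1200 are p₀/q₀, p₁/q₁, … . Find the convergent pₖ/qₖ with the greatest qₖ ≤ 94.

1351/39

√1200 = [34; 1, 1, 1, 3, 1, 1, 1, 68, …] (period length 8).
Convergents:
  p_0/q_0 = 34/1
  p_1/q_1 = 35/1
  p_2/q_2 = 69/2
  p_3/q_3 = 104/3
  p_4/q_4 = 381/11
  p_5/q_5 = 485/14
  p_6/q_6 = 866/25
  p_7/q_7 = 1351/39
  p_8/q_8 = 92734/2677
q_7 = 39 ≤ 94 < 2677 = q_8, so the answer is 1351/39.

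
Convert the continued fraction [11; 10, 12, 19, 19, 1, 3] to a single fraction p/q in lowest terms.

2029984/182895

Using pₖ = aₖpₖ₋₁ + pₖ₋₂ and qₖ = aₖqₖ₋₁ + qₖ₋₂:
  k=0: a=11, p=11, q=1
  k=1: a=10, p=111, q=10
  k=2: a=12, p=1343, q=121
  k=3: a=19, p=25628, q=2309
  k=4: a=19, p=488275, q=43992
  k=5: a=1, p=513903, q=46301
  k=6: a=3, p=2029984, q=182895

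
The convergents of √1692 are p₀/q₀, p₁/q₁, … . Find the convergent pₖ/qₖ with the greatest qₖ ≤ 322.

√1692 = [41; 7, 2, 7, 82, …] (period length 4).
Convergents:
  p_0/q_0 = 41/1
  p_1/q_1 = 288/7
  p_2/q_2 = 617/15
  p_3/q_3 = 4607/112
  p_4/q_4 = 378391/9199
q_3 = 112 ≤ 322 < 9199 = q_4, so the answer is 4607/112.

4607/112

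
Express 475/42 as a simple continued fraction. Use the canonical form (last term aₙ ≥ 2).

[11; 3, 4, 3]

475 = 11·42 + 13
42 = 3·13 + 3
13 = 4·3 + 1
3 = 3·1 + 0  (stop)
So 475/42 = [11; 3, 4, 3].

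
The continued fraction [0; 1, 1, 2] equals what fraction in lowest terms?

Fold from the inside: start with 2/1.
  1 + 1/2 = 3/2
  1 + 2/3 = 5/3
  0 + 3/5 = 3/5

3/5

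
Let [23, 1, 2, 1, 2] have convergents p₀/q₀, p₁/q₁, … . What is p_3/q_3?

95/4

Using pₖ = aₖpₖ₋₁ + pₖ₋₂, qₖ = aₖqₖ₋₁ + qₖ₋₂ (with p₋₁=1, p₋₂=0, q₋₁=0, q₋₂=1):
  k=0: a=23, p=23, q=1
  k=1: a=1, p=24, q=1
  k=2: a=2, p=71, q=3
  k=3: a=1, p=95, q=4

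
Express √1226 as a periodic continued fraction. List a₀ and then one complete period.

a₀ = ⌊√1226⌋ = 35.
With m₀=0, d₀=1 and mₖ₊₁ = dₖaₖ − mₖ, dₖ₊₁ = (n − mₖ₊₁²)/dₖ, aₖ₊₁ = ⌊(a₀+mₖ₊₁)/dₖ₊₁⌋:
  k=1: m=35, d=1, a=70
d=1 and a=2a₀=70 at k=1, so the next step gives (m, d) = (35, 1) again — its k=1 value — and the period has length 1.

[35; 70]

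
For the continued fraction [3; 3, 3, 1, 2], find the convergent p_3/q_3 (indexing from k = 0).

43/13

Using pₖ = aₖpₖ₋₁ + pₖ₋₂, qₖ = aₖqₖ₋₁ + qₖ₋₂ (with p₋₁=1, p₋₂=0, q₋₁=0, q₋₂=1):
  k=0: a=3, p=3, q=1
  k=1: a=3, p=10, q=3
  k=2: a=3, p=33, q=10
  k=3: a=1, p=43, q=13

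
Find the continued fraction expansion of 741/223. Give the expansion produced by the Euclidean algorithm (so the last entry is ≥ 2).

741 = 3*223 + 72
223 = 3*72 + 7
72 = 10*7 + 2
7 = 3*2 + 1
2 = 2*1 + 0  (stop)
So 741/223 = [3; 3, 10, 3, 2].

[3; 3, 10, 3, 2]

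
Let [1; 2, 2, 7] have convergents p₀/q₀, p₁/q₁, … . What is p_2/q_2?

Using pₖ = aₖpₖ₋₁ + pₖ₋₂, qₖ = aₖqₖ₋₁ + qₖ₋₂ (with p₋₁=1, p₋₂=0, q₋₁=0, q₋₂=1):
  k=0: a=1, p=1, q=1
  k=1: a=2, p=3, q=2
  k=2: a=2, p=7, q=5

7/5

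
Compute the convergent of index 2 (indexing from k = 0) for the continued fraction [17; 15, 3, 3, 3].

Using pₖ = aₖpₖ₋₁ + pₖ₋₂, qₖ = aₖqₖ₋₁ + qₖ₋₂ (with p₋₁=1, p₋₂=0, q₋₁=0, q₋₂=1):
  k=0: a=17, p=17, q=1
  k=1: a=15, p=256, q=15
  k=2: a=3, p=785, q=46

785/46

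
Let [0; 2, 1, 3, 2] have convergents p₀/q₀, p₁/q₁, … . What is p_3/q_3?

Using pₖ = aₖpₖ₋₁ + pₖ₋₂, qₖ = aₖqₖ₋₁ + qₖ₋₂ (with p₋₁=1, p₋₂=0, q₋₁=0, q₋₂=1):
  k=0: a=0, p=0, q=1
  k=1: a=2, p=1, q=2
  k=2: a=1, p=1, q=3
  k=3: a=3, p=4, q=11

4/11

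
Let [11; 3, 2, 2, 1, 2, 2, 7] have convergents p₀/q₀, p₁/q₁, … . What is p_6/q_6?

Using pₖ = aₖpₖ₋₁ + pₖ₋₂, qₖ = aₖqₖ₋₁ + qₖ₋₂ (with p₋₁=1, p₋₂=0, q₋₁=0, q₋₂=1):
  k=0: a=11, p=11, q=1
  k=1: a=3, p=34, q=3
  k=2: a=2, p=79, q=7
  k=3: a=2, p=192, q=17
  k=4: a=1, p=271, q=24
  k=5: a=2, p=734, q=65
  k=6: a=2, p=1739, q=154

1739/154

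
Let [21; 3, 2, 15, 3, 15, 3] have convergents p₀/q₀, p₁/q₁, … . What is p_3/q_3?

2299/108

Using pₖ = aₖpₖ₋₁ + pₖ₋₂, qₖ = aₖqₖ₋₁ + qₖ₋₂ (with p₋₁=1, p₋₂=0, q₋₁=0, q₋₂=1):
  k=0: a=21, p=21, q=1
  k=1: a=3, p=64, q=3
  k=2: a=2, p=149, q=7
  k=3: a=15, p=2299, q=108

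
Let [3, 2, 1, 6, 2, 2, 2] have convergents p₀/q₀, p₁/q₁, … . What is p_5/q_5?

Using pₖ = aₖpₖ₋₁ + pₖ₋₂, qₖ = aₖqₖ₋₁ + qₖ₋₂ (with p₋₁=1, p₋₂=0, q₋₁=0, q₋₂=1):
  k=0: a=3, p=3, q=1
  k=1: a=2, p=7, q=2
  k=2: a=1, p=10, q=3
  k=3: a=6, p=67, q=20
  k=4: a=2, p=144, q=43
  k=5: a=2, p=355, q=106

355/106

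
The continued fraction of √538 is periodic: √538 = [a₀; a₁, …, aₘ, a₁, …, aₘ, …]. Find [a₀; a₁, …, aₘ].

a₀ = ⌊√538⌋ = 23.

[23; 5, 7, 1, 1, 7, 5, 46]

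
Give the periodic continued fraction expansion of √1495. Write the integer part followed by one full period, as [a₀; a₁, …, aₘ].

a₀ = ⌊√1495⌋ = 38.
With m₀=0, d₀=1 and mₖ₊₁ = dₖaₖ − mₖ, dₖ₊₁ = (n − mₖ₊₁²)/dₖ, aₖ₊₁ = ⌊(a₀+mₖ₊₁)/dₖ₊₁⌋:
  k=1: m=38, d=51, a=1
  k=2: m=13, d=26, a=1
  k=3: m=13, d=51, a=1
  k=4: m=38, d=1, a=76
d=1 and a=2a₀=76 at k=4, so the next step gives (m, d) = (38, 51) again — its k=1 value — and the period has length 4.

[38; 1, 1, 1, 76]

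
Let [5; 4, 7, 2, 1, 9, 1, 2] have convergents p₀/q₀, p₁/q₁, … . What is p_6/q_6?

5095/972

Using pₖ = aₖpₖ₋₁ + pₖ₋₂, qₖ = aₖqₖ₋₁ + qₖ₋₂ (with p₋₁=1, p₋₂=0, q₋₁=0, q₋₂=1):
  k=0: a=5, p=5, q=1
  k=1: a=4, p=21, q=4
  k=2: a=7, p=152, q=29
  k=3: a=2, p=325, q=62
  k=4: a=1, p=477, q=91
  k=5: a=9, p=4618, q=881
  k=6: a=1, p=5095, q=972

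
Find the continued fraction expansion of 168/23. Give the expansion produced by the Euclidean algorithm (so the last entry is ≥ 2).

168 = 7·23 + 7
23 = 3·7 + 2
7 = 3·2 + 1
2 = 2·1 + 0  (stop)
So 168/23 = [7; 3, 3, 2].

[7; 3, 3, 2]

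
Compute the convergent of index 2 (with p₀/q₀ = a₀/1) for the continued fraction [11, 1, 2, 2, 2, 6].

Using pₖ = aₖpₖ₋₁ + pₖ₋₂, qₖ = aₖqₖ₋₁ + qₖ₋₂ (with p₋₁=1, p₋₂=0, q₋₁=0, q₋₂=1):
  k=0: a=11, p=11, q=1
  k=1: a=1, p=12, q=1
  k=2: a=2, p=35, q=3

35/3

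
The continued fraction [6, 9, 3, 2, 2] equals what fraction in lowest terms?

965/158

Using pₖ = aₖpₖ₋₁ + pₖ₋₂ and qₖ = aₖqₖ₋₁ + qₖ₋₂:
  k=0: a=6, p=6, q=1
  k=1: a=9, p=55, q=9
  k=2: a=3, p=171, q=28
  k=3: a=2, p=397, q=65
  k=4: a=2, p=965, q=158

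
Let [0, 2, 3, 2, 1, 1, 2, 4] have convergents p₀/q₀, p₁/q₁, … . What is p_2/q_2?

3/7

Using pₖ = aₖpₖ₋₁ + pₖ₋₂, qₖ = aₖqₖ₋₁ + qₖ₋₂ (with p₋₁=1, p₋₂=0, q₋₁=0, q₋₂=1):
  k=0: a=0, p=0, q=1
  k=1: a=2, p=1, q=2
  k=2: a=3, p=3, q=7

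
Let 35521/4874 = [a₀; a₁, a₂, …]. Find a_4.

35521 = 7·4874 + 1403   →  a_0 = 7
4874 = 3·1403 + 665   →  a_1 = 3
1403 = 2·665 + 73   →  a_2 = 2
665 = 9·73 + 8   →  a_3 = 9
73 = 9·8 + 1   →  a_4 = 9

9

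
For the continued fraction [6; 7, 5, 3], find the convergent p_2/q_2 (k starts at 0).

221/36

Using pₖ = aₖpₖ₋₁ + pₖ₋₂, qₖ = aₖqₖ₋₁ + qₖ₋₂ (with p₋₁=1, p₋₂=0, q₋₁=0, q₋₂=1):
  k=0: a=6, p=6, q=1
  k=1: a=7, p=43, q=7
  k=2: a=5, p=221, q=36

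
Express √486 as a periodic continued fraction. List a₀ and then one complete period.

[22; 22, 44]

a₀ = ⌊√486⌋ = 22.
With m₀=0, d₀=1 and mₖ₊₁ = dₖaₖ − mₖ, dₖ₊₁ = (n − mₖ₊₁²)/dₖ, aₖ₊₁ = ⌊(a₀+mₖ₊₁)/dₖ₊₁⌋:
  k=1: m=22, d=2, a=22
  k=2: m=22, d=1, a=44
d=1 and a=2a₀=44 at k=2, so the next step gives (m, d) = (22, 2) again — its k=1 value — and the period has length 2.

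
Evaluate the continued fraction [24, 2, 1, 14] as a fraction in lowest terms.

1071/44

Using pₖ = aₖpₖ₋₁ + pₖ₋₂ and qₖ = aₖqₖ₋₁ + qₖ₋₂:
  k=0: a=24, p=24, q=1
  k=1: a=2, p=49, q=2
  k=2: a=1, p=73, q=3
  k=3: a=14, p=1071, q=44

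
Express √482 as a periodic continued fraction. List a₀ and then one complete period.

[21; 1, 20, 1, 42]

a₀ = ⌊√482⌋ = 21.
With m₀=0, d₀=1 and mₖ₊₁ = dₖaₖ − mₖ, dₖ₊₁ = (n − mₖ₊₁²)/dₖ, aₖ₊₁ = ⌊(a₀+mₖ₊₁)/dₖ₊₁⌋:
  k=1: m=21, d=41, a=1
  k=2: m=20, d=2, a=20
  k=3: m=20, d=41, a=1
  k=4: m=21, d=1, a=42
d=1 and a=2a₀=42 at k=4, so the next step gives (m, d) = (21, 41) again — its k=1 value — and the period has length 4.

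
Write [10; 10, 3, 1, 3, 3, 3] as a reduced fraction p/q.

Using pₖ = aₖpₖ₋₁ + pₖ₋₂ and qₖ = aₖqₖ₋₁ + qₖ₋₂:
  k=0: a=10, p=10, q=1
  k=1: a=10, p=101, q=10
  k=2: a=3, p=313, q=31
  k=3: a=1, p=414, q=41
  k=4: a=3, p=1555, q=154
  k=5: a=3, p=5079, q=503
  k=6: a=3, p=16792, q=1663

16792/1663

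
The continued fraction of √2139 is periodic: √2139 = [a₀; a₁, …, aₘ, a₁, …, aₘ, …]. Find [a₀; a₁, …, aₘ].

[46; 4, 92]

a₀ = ⌊√2139⌋ = 46.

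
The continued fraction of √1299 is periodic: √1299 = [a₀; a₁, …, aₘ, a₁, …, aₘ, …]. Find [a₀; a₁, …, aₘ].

a₀ = ⌊√1299⌋ = 36.
With m₀=0, d₀=1 and mₖ₊₁ = dₖaₖ − mₖ, dₖ₊₁ = (n − mₖ₊₁²)/dₖ, aₖ₊₁ = ⌊(a₀+mₖ₊₁)/dₖ₊₁⌋:
  k=1: m=36, d=3, a=24
  k=2: m=36, d=1, a=72
d=1 and a=2a₀=72 at k=2, so the next step gives (m, d) = (36, 3) again — its k=1 value — and the period has length 2.

[36; 24, 72]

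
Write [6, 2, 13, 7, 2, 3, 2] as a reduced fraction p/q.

Fold from the inside: start with 2/1.
  3 + 1/2 = 7/2
  2 + 2/7 = 16/7
  7 + 7/16 = 119/16
  13 + 16/119 = 1563/119
  2 + 119/1563 = 3245/1563
  6 + 1563/3245 = 21033/3245

21033/3245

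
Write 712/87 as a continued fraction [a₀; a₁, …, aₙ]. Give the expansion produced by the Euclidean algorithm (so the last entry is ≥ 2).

712 = 8·87 + 16
87 = 5·16 + 7
16 = 2·7 + 2
7 = 3·2 + 1
2 = 2·1 + 0  (stop)
So 712/87 = [8; 5, 2, 3, 2].

[8; 5, 2, 3, 2]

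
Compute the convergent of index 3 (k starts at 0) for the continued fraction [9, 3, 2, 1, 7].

Using pₖ = aₖpₖ₋₁ + pₖ₋₂, qₖ = aₖqₖ₋₁ + qₖ₋₂ (with p₋₁=1, p₋₂=0, q₋₁=0, q₋₂=1):
  k=0: a=9, p=9, q=1
  k=1: a=3, p=28, q=3
  k=2: a=2, p=65, q=7
  k=3: a=1, p=93, q=10

93/10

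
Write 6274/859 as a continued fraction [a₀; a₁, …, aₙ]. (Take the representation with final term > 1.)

[7; 3, 3, 2, 3, 3, 3]

6274 = 7*859 + 261
859 = 3*261 + 76
261 = 3*76 + 33
76 = 2*33 + 10
33 = 3*10 + 3
10 = 3*3 + 1
3 = 3*1 + 0  (stop)
So 6274/859 = [7; 3, 3, 2, 3, 3, 3].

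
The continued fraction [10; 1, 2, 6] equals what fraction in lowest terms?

203/19

Fold from the inside: start with 6/1.
  2 + 1/6 = 13/6
  1 + 6/13 = 19/13
  10 + 13/19 = 203/19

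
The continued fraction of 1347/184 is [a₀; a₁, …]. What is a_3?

2

1347 = 7·184 + 59   →  a_0 = 7
184 = 3·59 + 7   →  a_1 = 3
59 = 8·7 + 3   →  a_2 = 8
7 = 2·3 + 1   →  a_3 = 2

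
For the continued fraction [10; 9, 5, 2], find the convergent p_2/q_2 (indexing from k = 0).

465/46

Using pₖ = aₖpₖ₋₁ + pₖ₋₂, qₖ = aₖqₖ₋₁ + qₖ₋₂ (with p₋₁=1, p₋₂=0, q₋₁=0, q₋₂=1):
  k=0: a=10, p=10, q=1
  k=1: a=9, p=91, q=9
  k=2: a=5, p=465, q=46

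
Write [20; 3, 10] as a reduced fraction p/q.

Using pₖ = aₖpₖ₋₁ + pₖ₋₂ and qₖ = aₖqₖ₋₁ + qₖ₋₂:
  k=0: a=20, p=20, q=1
  k=1: a=3, p=61, q=3
  k=2: a=10, p=630, q=31

630/31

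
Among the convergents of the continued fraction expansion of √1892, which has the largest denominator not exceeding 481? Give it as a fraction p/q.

15137/348

√1892 = [43; 2, 86, …] (period length 2).
Convergents:
  p_0/q_0 = 43/1
  p_1/q_1 = 87/2
  p_2/q_2 = 7525/173
  p_3/q_3 = 15137/348
  p_4/q_4 = 1309307/30101
q_3 = 348 ≤ 481 < 30101 = q_4, so the answer is 15137/348.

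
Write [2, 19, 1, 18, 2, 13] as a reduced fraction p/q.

21512/10493

Using pₖ = aₖpₖ₋₁ + pₖ₋₂ and qₖ = aₖqₖ₋₁ + qₖ₋₂:
  k=0: a=2, p=2, q=1
  k=1: a=19, p=39, q=19
  k=2: a=1, p=41, q=20
  k=3: a=18, p=777, q=379
  k=4: a=2, p=1595, q=778
  k=5: a=13, p=21512, q=10493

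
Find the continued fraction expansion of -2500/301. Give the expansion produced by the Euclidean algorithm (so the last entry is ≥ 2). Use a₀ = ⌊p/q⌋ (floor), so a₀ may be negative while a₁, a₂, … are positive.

[-9; 1, 2, 3, 1, 2, 8]

-2500 = -9×301 + 209
301 = 1×209 + 92
209 = 2×92 + 25
92 = 3×25 + 17
25 = 1×17 + 8
17 = 2×8 + 1
8 = 8×1 + 0  (stop)
So -2500/301 = [-9; 1, 2, 3, 1, 2, 8].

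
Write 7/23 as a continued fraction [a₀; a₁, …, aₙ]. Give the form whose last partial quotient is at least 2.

7 = 0×23 + 7
23 = 3×7 + 2
7 = 3×2 + 1
2 = 2×1 + 0  (stop)
So 7/23 = [0; 3, 3, 2].

[0; 3, 3, 2]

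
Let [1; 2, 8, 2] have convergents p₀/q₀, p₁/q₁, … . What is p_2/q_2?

25/17

Using pₖ = aₖpₖ₋₁ + pₖ₋₂, qₖ = aₖqₖ₋₁ + qₖ₋₂ (with p₋₁=1, p₋₂=0, q₋₁=0, q₋₂=1):
  k=0: a=1, p=1, q=1
  k=1: a=2, p=3, q=2
  k=2: a=8, p=25, q=17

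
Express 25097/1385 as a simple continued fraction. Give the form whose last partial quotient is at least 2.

[18; 8, 3, 2, 2, 4, 2]

25097 = 18×1385 + 167
1385 = 8×167 + 49
167 = 3×49 + 20
49 = 2×20 + 9
20 = 2×9 + 2
9 = 4×2 + 1
2 = 2×1 + 0  (stop)
So 25097/1385 = [18; 8, 3, 2, 2, 4, 2].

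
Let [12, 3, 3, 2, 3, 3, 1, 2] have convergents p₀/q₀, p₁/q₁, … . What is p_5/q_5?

Using pₖ = aₖpₖ₋₁ + pₖ₋₂, qₖ = aₖqₖ₋₁ + qₖ₋₂ (with p₋₁=1, p₋₂=0, q₋₁=0, q₋₂=1):
  k=0: a=12, p=12, q=1
  k=1: a=3, p=37, q=3
  k=2: a=3, p=123, q=10
  k=3: a=2, p=283, q=23
  k=4: a=3, p=972, q=79
  k=5: a=3, p=3199, q=260

3199/260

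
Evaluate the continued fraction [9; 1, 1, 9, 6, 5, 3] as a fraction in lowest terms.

18223/1913

Fold from the inside: start with 3/1.
  5 + 1/3 = 16/3
  6 + 3/16 = 99/16
  9 + 16/99 = 907/99
  1 + 99/907 = 1006/907
  1 + 907/1006 = 1913/1006
  9 + 1006/1913 = 18223/1913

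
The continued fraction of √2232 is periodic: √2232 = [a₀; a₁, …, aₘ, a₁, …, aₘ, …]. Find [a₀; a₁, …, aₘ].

[47; 4, 10, 4, 94]

a₀ = ⌊√2232⌋ = 47.
With m₀=0, d₀=1 and mₖ₊₁ = dₖaₖ − mₖ, dₖ₊₁ = (n − mₖ₊₁²)/dₖ, aₖ₊₁ = ⌊(a₀+mₖ₊₁)/dₖ₊₁⌋:
  k=1: m=47, d=23, a=4
  k=2: m=45, d=9, a=10
  k=3: m=45, d=23, a=4
  k=4: m=47, d=1, a=94
d=1 and a=2a₀=94 at k=4, so the next step gives (m, d) = (47, 23) again — its k=1 value — and the period has length 4.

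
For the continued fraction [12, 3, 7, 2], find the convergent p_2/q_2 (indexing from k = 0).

Using pₖ = aₖpₖ₋₁ + pₖ₋₂, qₖ = aₖqₖ₋₁ + qₖ₋₂ (with p₋₁=1, p₋₂=0, q₋₁=0, q₋₂=1):
  k=0: a=12, p=12, q=1
  k=1: a=3, p=37, q=3
  k=2: a=7, p=271, q=22

271/22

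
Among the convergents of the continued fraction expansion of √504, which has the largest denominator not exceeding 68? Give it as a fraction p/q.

449/20

√504 = [22; 2, 4, 2, 44, …] (period length 4).
Convergents:
  p_0/q_0 = 22/1
  p_1/q_1 = 45/2
  p_2/q_2 = 202/9
  p_3/q_3 = 449/20
  p_4/q_4 = 19958/889
q_3 = 20 ≤ 68 < 889 = q_4, so the answer is 449/20.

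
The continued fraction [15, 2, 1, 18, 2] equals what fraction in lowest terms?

Fold from the inside: start with 2/1.
  18 + 1/2 = 37/2
  1 + 2/37 = 39/37
  2 + 37/39 = 115/39
  15 + 39/115 = 1764/115

1764/115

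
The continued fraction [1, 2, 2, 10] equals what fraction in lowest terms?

Fold from the inside: start with 10/1.
  2 + 1/10 = 21/10
  2 + 10/21 = 52/21
  1 + 21/52 = 73/52

73/52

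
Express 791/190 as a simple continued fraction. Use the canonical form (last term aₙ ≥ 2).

791 = 4×190 + 31
190 = 6×31 + 4
31 = 7×4 + 3
4 = 1×3 + 1
3 = 3×1 + 0  (stop)
So 791/190 = [4; 6, 7, 1, 3].

[4; 6, 7, 1, 3]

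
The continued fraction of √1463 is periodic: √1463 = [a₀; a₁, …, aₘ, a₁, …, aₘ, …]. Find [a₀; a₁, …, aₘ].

[38; 4, 76]

a₀ = ⌊√1463⌋ = 38.
With m₀=0, d₀=1 and mₖ₊₁ = dₖaₖ − mₖ, dₖ₊₁ = (n − mₖ₊₁²)/dₖ, aₖ₊₁ = ⌊(a₀+mₖ₊₁)/dₖ₊₁⌋:
  k=1: m=38, d=19, a=4
  k=2: m=38, d=1, a=76
d=1 and a=2a₀=76 at k=2, so the next step gives (m, d) = (38, 19) again — its k=1 value — and the period has length 2.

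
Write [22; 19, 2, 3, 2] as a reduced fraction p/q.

6858/311

Using pₖ = aₖpₖ₋₁ + pₖ₋₂ and qₖ = aₖqₖ₋₁ + qₖ₋₂:
  k=0: a=22, p=22, q=1
  k=1: a=19, p=419, q=19
  k=2: a=2, p=860, q=39
  k=3: a=3, p=2999, q=136
  k=4: a=2, p=6858, q=311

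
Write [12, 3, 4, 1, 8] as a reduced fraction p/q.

Fold from the inside: start with 8/1.
  1 + 1/8 = 9/8
  4 + 8/9 = 44/9
  3 + 9/44 = 141/44
  12 + 44/141 = 1736/141

1736/141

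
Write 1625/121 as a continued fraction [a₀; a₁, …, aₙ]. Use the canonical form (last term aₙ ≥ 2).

1625 = 13×121 + 52
121 = 2×52 + 17
52 = 3×17 + 1
17 = 17×1 + 0  (stop)
So 1625/121 = [13; 2, 3, 17].

[13; 2, 3, 17]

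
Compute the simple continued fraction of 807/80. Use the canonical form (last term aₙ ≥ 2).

807 = 10×80 + 7
80 = 11×7 + 3
7 = 2×3 + 1
3 = 3×1 + 0  (stop)
So 807/80 = [10; 11, 2, 3].

[10; 11, 2, 3]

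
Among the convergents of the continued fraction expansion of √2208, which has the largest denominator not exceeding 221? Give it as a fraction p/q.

4417/94

√2208 = [46; 1, 92, …] (period length 2).
Convergents:
  p_0/q_0 = 46/1
  p_1/q_1 = 47/1
  p_2/q_2 = 4370/93
  p_3/q_3 = 4417/94
  p_4/q_4 = 410734/8741
q_3 = 94 ≤ 221 < 8741 = q_4, so the answer is 4417/94.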